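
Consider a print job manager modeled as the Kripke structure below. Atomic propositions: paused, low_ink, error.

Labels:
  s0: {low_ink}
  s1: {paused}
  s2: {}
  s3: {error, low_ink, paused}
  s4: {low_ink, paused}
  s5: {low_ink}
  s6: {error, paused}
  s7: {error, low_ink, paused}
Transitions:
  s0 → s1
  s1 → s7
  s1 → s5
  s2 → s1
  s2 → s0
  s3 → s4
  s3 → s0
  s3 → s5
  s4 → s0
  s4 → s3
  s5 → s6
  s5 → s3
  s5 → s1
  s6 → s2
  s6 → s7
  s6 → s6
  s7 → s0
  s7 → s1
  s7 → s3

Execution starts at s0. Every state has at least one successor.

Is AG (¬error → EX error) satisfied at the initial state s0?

Violated

States satisfying ¬error → EX error: {s1, s3, s4, s5, s6, s7}.
States satisfying AG (¬error → EX error): ∅.
s0 is reachable from s0 and violates ¬error → EX error, so AG fails at s0.
s0 ∉ Sat(AG (¬error → EX error)).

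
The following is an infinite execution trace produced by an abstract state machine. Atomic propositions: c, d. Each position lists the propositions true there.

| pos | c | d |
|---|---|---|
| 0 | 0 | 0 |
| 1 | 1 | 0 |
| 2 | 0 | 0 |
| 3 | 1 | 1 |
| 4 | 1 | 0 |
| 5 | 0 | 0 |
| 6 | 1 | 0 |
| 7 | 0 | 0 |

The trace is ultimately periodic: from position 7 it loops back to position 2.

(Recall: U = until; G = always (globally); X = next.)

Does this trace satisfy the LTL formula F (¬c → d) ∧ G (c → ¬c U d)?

Violated

¬c → d holds at position 1, which is reachable from 0, so F (¬c → d) holds.
c → ¬c U d must hold at every position from 0 onward. It fails at position 1, so G (c → ¬c U d) is false.
Positions where c holds: 1, 3, 4, 6.
Check ¬c U d at each: 1→fails, 3→ok, 4→fails, 6→fails.
At position 0: F (¬c → d) is true; G (c → ¬c U d) is false; so F (¬c → d) ∧ G (c → ¬c U d) is false.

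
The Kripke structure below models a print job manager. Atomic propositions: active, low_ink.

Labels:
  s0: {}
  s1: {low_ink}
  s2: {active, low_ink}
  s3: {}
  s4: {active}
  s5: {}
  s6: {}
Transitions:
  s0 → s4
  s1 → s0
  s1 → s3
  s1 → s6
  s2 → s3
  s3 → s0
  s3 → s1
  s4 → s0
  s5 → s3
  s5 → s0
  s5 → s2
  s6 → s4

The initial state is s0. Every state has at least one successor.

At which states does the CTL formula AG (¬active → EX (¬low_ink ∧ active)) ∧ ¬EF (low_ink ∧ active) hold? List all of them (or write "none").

States satisfying ¬active → EX (¬low_ink ∧ active): {s0, s2, s4, s6}.
States satisfying AG (¬active → EX (¬low_ink ∧ active)): {s0, s4, s6}.
States satisfying low_ink ∧ active: {s2}.
States satisfying EF (low_ink ∧ active): {s2, s5}.
States satisfying ¬EF (low_ink ∧ active): {s0, s1, s3, s4, s6}.
States satisfying AG (¬active → EX (¬low_ink ∧ active)) ∧ ¬EF (low_ink ∧ active): {s0, s4, s6}.

{s0, s4, s6}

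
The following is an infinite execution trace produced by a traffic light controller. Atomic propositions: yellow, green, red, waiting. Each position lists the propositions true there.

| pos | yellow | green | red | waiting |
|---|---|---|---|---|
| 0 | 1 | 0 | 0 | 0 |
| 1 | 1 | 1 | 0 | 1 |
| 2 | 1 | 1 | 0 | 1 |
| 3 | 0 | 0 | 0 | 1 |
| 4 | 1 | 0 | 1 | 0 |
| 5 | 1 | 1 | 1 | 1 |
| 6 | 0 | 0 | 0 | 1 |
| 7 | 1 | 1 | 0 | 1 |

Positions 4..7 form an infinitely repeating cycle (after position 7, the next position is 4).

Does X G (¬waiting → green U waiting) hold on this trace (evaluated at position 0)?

The position after 0 is 1; G (¬waiting → green U waiting) is false there.

No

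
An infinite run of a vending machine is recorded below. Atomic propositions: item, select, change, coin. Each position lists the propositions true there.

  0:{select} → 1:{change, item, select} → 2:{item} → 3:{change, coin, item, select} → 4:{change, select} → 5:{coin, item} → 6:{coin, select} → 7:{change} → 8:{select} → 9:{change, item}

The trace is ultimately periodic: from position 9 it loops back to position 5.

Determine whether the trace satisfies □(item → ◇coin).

Satisfied

item → ◇coin holds at every position 0..9, and those are all positions ever visited, so □(item → ◇coin) holds.
Positions where item holds: 1, 2, 3, 5, 9.
Check ◇coin at each: 1→ok, 2→ok, 3→ok, 5→ok, 9→ok.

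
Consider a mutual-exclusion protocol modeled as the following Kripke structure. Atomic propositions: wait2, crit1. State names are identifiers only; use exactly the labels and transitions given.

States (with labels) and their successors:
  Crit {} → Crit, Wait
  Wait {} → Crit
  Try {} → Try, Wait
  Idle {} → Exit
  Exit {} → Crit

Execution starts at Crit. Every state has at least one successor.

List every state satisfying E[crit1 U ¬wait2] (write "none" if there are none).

{Crit, Wait, Try, Idle, Exit}

States satisfying crit1: ∅.
States satisfying ¬wait2: {Crit, Wait, Try, Idle, Exit}.
States satisfying E[crit1 U ¬wait2]: {Crit, Wait, Try, Idle, Exit}.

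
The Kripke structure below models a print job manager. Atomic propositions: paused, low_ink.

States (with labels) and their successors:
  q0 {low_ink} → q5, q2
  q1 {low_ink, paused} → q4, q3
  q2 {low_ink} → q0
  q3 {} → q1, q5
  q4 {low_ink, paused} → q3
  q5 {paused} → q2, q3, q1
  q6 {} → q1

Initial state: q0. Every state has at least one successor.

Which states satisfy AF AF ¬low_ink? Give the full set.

{q1, q3, q4, q5, q6}

States satisfying AF ¬low_ink: {q1, q3, q4, q5, q6}.
States satisfying AF AF ¬low_ink: {q1, q3, q4, q5, q6}.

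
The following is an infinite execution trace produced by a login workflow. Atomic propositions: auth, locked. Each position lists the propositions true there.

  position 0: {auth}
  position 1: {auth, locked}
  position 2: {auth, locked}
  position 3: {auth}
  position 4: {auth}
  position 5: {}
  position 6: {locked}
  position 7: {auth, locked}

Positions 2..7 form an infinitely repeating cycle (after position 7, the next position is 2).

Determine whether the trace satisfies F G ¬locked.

Does not hold

G ¬locked is false at every position 0..7, so it never becomes true and F G ¬locked fails.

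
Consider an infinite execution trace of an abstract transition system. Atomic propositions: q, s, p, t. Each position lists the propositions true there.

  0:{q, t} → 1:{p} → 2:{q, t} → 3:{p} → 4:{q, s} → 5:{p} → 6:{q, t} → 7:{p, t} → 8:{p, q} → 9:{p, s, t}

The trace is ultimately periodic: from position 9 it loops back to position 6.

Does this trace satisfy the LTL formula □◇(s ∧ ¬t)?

No

◇(s ∧ ¬t) must hold at every position from 0 onward. It fails at position 5, so □◇(s ∧ ¬t) is false.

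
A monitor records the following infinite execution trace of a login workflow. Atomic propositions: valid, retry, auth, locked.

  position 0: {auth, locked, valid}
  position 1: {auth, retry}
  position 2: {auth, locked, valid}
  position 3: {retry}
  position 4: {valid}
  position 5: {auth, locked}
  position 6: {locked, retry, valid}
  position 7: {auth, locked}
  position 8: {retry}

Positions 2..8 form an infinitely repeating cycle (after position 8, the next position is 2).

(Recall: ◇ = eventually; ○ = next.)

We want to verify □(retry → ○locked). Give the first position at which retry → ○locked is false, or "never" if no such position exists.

Check retry → ○locked at each position in order: 0 ✓, 1 ✓, 2 ✓.
At position 3 the labels are {retry} and the next position 4 has {valid}, so retry → ○locked is false there. This is the first violation.

3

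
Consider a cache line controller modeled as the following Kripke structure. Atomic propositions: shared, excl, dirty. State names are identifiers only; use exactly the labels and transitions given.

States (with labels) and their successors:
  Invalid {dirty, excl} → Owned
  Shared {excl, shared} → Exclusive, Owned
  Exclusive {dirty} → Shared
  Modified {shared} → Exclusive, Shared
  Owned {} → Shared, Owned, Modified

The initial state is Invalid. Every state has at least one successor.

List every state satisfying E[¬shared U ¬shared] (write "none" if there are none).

{Invalid, Exclusive, Owned}

States satisfying ¬shared: {Invalid, Exclusive, Owned}.
States satisfying E[¬shared U ¬shared]: {Invalid, Exclusive, Owned}.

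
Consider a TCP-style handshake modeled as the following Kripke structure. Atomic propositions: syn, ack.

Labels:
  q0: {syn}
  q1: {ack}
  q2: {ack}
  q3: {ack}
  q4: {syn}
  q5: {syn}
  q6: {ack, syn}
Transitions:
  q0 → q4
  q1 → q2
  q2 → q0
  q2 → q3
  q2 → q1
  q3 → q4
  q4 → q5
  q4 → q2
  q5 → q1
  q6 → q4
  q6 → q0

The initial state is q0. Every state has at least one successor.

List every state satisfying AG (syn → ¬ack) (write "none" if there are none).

{q0, q1, q2, q3, q4, q5}

States satisfying syn → ¬ack: {q0, q1, q2, q3, q4, q5}.
States satisfying AG (syn → ¬ack): {q0, q1, q2, q3, q4, q5}.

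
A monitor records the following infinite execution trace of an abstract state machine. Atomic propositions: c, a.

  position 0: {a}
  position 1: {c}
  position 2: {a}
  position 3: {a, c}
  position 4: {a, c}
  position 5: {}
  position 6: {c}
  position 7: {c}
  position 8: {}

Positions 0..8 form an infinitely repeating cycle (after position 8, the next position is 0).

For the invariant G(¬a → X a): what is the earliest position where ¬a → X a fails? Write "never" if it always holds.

Check ¬a → X a at each position in order: 0 ✓, 1 ✓, 2 ✓, 3 ✓, 4 ✓.
At position 5 the labels are {} and the next position 6 has {c}, so ¬a → X a is false there. This is the first violation.

5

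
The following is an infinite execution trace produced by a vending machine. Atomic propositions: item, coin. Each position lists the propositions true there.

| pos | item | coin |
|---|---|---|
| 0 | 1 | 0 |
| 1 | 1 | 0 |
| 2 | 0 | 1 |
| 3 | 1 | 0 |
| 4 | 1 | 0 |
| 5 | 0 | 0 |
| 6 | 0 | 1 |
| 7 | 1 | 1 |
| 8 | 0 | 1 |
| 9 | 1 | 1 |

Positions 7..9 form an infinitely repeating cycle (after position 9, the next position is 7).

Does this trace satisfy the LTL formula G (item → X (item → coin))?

item → X (item → coin) must hold at every position from 0 onward. It fails at position 0, so G (item → X (item → coin)) is false.
Positions where item holds: 0, 1, 3, 4, 7, 9.
Check X (item → coin) at each: 0→fails, 1→ok, 3→fails, 4→ok, 7→ok, 9→ok.

Violated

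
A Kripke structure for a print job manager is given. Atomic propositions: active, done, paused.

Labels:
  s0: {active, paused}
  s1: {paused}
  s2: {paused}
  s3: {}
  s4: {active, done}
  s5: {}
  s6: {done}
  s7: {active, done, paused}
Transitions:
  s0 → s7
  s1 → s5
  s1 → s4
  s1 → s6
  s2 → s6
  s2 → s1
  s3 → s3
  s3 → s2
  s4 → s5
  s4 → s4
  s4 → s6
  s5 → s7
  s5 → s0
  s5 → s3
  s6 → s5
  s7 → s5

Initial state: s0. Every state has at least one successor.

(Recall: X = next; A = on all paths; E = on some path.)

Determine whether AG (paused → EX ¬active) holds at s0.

States satisfying paused → EX ¬active: {s1, s2, s3, s4, s5, s6, s7}.
States satisfying AG (paused → EX ¬active): ∅.
s0 is reachable from s0 and violates paused → EX ¬active, so AG fails at s0.
s0 ∉ Sat(AG (paused → EX ¬active)).

Does not hold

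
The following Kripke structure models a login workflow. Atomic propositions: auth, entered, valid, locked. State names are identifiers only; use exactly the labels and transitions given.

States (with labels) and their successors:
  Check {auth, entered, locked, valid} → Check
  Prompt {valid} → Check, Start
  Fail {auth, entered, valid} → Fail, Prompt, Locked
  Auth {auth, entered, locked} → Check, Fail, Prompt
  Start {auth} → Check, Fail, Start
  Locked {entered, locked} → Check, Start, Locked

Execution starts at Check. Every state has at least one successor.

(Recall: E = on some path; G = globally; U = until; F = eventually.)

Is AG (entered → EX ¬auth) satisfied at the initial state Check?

States satisfying entered → EX ¬auth: {Prompt, Fail, Auth, Start, Locked}.
States satisfying AG (entered → EX ¬auth): ∅.
Check is reachable from Check and violates entered → EX ¬auth, so AG fails at Check.
Check ∉ Sat(AG (entered → EX ¬auth)).

No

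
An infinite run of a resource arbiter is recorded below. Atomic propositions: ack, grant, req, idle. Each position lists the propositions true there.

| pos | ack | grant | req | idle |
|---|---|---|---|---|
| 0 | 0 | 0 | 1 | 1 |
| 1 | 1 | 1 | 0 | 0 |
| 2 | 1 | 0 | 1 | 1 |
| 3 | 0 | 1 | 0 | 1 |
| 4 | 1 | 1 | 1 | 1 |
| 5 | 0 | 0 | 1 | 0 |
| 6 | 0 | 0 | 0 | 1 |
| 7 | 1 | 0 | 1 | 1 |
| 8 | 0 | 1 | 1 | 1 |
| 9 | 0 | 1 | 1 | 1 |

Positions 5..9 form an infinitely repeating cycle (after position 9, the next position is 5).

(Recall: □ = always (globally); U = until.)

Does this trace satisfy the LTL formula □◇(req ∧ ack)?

◇(req ∧ ack) holds at every position 0..9, and those are all positions ever visited, so □◇(req ∧ ack) holds.

Satisfied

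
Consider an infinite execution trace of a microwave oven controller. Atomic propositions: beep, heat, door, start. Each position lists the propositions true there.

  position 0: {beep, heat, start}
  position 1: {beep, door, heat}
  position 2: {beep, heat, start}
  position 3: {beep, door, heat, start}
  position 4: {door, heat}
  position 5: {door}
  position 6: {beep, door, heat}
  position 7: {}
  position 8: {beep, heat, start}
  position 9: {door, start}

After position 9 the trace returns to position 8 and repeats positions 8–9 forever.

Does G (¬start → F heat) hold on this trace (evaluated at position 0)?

¬start → F heat holds at every position 0..9, and those are all positions ever visited, so G (¬start → F heat) holds.
Positions where ¬start holds: 1, 4, 5, 6, 7.
Check F heat at each: 1→ok, 4→ok, 5→ok, 6→ok, 7→ok.

Satisfied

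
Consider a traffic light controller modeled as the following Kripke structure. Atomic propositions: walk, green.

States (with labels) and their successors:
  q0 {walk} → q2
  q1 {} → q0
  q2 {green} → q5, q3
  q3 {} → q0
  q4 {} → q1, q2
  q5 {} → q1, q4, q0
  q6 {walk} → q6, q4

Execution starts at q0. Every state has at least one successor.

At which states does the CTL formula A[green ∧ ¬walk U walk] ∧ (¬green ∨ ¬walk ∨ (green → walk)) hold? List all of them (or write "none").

{q0, q6}

States satisfying green ∧ ¬walk: {q2}.
States satisfying walk: {q0, q6}.
States satisfying A[green ∧ ¬walk U walk]: {q0, q6}.
States satisfying ¬green: {q0, q1, q3, q4, q5, q6}.
States satisfying ¬walk: {q1, q2, q3, q4, q5}.
States satisfying ¬green ∨ ¬walk: {q0, q1, q2, q3, q4, q5, q6}.
States satisfying green → walk: {q0, q1, q3, q4, q5, q6}.
States satisfying ¬green ∨ ¬walk ∨ (green → walk): {q0, q1, q2, q3, q4, q5, q6}.
States satisfying A[green ∧ ¬walk U walk] ∧ (¬green ∨ ¬walk ∨ (green → walk)): {q0, q6}.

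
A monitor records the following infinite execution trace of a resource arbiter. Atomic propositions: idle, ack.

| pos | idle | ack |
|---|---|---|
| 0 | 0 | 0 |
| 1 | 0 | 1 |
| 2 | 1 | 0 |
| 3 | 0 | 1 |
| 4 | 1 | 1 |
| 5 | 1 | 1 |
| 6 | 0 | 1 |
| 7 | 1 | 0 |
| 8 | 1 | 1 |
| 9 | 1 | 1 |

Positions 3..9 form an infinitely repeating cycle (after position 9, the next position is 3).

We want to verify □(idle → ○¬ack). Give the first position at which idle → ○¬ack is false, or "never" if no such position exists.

2

Check idle → ○¬ack at each position in order: 0 ✓, 1 ✓.
At position 2 the labels are {idle} and the next position 3 has {ack}, so idle → ○¬ack is false there. This is the first violation.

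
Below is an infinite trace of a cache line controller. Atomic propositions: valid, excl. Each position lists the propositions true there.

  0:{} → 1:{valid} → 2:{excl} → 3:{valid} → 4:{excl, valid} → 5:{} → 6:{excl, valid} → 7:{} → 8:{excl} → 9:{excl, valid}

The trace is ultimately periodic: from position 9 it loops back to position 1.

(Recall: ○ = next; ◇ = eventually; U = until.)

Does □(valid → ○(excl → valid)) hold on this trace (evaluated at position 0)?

valid → ○(excl → valid) must hold at every position from 0 onward. It fails at position 1, so □(valid → ○(excl → valid)) is false.
Positions where valid holds: 1, 3, 4, 6, 9.
Check ○(excl → valid) at each: 1→fails, 3→ok, 4→ok, 6→ok, 9→ok.

Does not hold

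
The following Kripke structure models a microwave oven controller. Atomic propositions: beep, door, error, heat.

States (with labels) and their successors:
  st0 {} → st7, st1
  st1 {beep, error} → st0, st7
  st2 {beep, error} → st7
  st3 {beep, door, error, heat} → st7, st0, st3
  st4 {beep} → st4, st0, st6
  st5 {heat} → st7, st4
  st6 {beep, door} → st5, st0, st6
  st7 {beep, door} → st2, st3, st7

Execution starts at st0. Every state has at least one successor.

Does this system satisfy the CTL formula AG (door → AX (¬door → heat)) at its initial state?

States satisfying door → AX (¬door → heat): {st0, st1, st2, st4, st5}.
States satisfying AG (door → AX (¬door → heat)): ∅.
st3 is reachable from st0 and violates door → AX (¬door → heat), so AG fails at st0.
st0 ∉ Sat(AG (door → AX (¬door → heat))).

Does not hold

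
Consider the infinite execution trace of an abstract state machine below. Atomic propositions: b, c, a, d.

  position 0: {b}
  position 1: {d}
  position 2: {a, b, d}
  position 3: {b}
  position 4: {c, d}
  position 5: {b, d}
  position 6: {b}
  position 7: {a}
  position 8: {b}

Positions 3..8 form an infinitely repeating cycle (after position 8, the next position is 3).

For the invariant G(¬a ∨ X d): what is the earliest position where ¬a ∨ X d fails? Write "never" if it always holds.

Check ¬a ∨ X d at each position in order: 0 ✓, 1 ✓.
At position 2 the labels are {a, b, d} and the next position 3 has {b}, so ¬a ∨ X d is false there. This is the first violation.

2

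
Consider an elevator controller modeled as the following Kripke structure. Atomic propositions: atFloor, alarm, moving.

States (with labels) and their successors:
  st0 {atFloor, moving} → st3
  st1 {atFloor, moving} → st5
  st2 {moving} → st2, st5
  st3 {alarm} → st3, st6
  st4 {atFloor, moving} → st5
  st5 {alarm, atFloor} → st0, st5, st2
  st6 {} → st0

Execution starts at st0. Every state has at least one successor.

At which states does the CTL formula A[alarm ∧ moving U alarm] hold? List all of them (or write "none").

States satisfying alarm ∧ moving: ∅.
States satisfying alarm: {st3, st5}.
States satisfying A[alarm ∧ moving U alarm]: {st3, st5}.

{st3, st5}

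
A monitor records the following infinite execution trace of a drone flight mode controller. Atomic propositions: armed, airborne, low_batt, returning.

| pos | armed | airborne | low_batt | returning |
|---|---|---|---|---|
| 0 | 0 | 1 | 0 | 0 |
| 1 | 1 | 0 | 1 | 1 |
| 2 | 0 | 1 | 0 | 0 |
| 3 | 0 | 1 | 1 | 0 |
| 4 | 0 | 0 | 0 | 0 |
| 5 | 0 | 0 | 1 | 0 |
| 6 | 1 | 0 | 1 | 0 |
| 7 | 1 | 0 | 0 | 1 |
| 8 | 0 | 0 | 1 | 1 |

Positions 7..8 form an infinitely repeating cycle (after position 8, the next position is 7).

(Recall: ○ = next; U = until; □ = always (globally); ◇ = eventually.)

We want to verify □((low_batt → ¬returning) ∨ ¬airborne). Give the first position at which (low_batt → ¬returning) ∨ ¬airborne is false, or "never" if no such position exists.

(low_batt → ¬returning) ∨ ¬airborne holds at every position 0..8, and those are all the positions the trace ever visits, so the invariant □((low_batt → ¬returning) ∨ ¬airborne) is never violated.

never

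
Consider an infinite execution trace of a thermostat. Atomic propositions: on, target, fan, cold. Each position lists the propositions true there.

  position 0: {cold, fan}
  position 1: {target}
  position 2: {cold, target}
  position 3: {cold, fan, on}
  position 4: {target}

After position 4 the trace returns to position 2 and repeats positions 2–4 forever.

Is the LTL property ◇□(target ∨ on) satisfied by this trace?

Satisfied

□(target ∨ on) holds at position 1, which is reachable from 0, so ◇□(target ∨ on) holds.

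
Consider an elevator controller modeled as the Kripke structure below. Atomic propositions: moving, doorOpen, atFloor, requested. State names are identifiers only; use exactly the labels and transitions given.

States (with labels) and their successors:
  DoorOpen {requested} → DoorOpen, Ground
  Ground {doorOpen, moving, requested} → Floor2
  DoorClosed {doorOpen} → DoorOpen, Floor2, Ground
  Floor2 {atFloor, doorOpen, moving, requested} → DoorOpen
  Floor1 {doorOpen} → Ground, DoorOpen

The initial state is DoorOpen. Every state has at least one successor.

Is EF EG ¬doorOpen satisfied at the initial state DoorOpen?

Yes

States satisfying EG ¬doorOpen: {DoorOpen}.
States satisfying EF EG ¬doorOpen: {DoorOpen, Ground, DoorClosed, Floor2, Floor1}.
Some path from DoorOpen reaches a state where EG ¬doorOpen holds.
DoorOpen ∈ Sat(EF EG ¬doorOpen).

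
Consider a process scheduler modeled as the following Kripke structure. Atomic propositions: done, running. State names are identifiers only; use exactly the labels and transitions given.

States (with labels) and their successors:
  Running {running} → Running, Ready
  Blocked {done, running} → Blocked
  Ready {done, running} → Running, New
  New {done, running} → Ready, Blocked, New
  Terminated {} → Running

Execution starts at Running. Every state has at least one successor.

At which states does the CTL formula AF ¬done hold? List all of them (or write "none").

States satisfying ¬done: {Running, Terminated}.
States satisfying AF ¬done: {Running, Terminated}.

{Running, Terminated}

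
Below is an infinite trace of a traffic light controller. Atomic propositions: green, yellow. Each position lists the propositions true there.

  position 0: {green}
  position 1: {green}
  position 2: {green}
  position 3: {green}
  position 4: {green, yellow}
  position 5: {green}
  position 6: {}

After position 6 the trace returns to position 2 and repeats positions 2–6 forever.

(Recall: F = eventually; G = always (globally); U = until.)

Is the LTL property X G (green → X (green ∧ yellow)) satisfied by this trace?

The position after 0 is 1; G (green → X (green ∧ yellow)) is false there.

Does not hold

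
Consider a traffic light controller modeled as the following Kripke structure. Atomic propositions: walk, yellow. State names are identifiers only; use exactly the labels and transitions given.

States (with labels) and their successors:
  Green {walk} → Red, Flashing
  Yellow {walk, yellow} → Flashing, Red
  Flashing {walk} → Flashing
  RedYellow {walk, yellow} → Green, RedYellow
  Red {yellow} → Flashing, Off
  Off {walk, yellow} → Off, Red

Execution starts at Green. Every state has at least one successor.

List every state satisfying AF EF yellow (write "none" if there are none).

States satisfying EF yellow: {Green, Yellow, RedYellow, Red, Off}.
States satisfying AF EF yellow: {Green, Yellow, RedYellow, Red, Off}.

{Green, Yellow, RedYellow, Red, Off}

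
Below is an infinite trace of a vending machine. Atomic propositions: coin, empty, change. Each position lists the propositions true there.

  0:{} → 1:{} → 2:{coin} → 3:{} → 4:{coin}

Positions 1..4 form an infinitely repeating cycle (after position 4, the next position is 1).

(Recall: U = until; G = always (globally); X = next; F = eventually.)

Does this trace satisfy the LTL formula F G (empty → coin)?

G (empty → coin) holds at position 0, which is reachable from 0, so F G (empty → coin) holds.

Satisfied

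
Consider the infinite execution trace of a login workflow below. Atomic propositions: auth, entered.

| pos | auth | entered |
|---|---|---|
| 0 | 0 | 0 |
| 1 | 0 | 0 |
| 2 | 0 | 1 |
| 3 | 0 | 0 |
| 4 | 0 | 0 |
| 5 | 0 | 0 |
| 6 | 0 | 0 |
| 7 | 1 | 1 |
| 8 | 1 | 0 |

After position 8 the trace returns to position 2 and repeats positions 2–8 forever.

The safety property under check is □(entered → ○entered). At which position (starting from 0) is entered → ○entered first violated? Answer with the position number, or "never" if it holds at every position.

2

Check entered → ○entered at each position in order: 0 ✓, 1 ✓.
At position 2 the labels are {entered} and the next position 3 has {}, so entered → ○entered is false there. This is the first violation.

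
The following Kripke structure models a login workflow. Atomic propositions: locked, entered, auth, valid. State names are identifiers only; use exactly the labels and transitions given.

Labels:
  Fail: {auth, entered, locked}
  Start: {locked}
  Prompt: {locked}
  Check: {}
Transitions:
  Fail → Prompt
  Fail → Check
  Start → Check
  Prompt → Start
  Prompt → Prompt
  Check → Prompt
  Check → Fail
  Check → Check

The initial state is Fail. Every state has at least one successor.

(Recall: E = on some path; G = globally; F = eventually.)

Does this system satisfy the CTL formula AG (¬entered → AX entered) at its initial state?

States satisfying ¬entered → AX entered: {Fail}.
States satisfying AG (¬entered → AX entered): ∅.
Check is reachable from Fail and violates ¬entered → AX entered, so AG fails at Fail.
Fail ∉ Sat(AG (¬entered → AX entered)).

Violated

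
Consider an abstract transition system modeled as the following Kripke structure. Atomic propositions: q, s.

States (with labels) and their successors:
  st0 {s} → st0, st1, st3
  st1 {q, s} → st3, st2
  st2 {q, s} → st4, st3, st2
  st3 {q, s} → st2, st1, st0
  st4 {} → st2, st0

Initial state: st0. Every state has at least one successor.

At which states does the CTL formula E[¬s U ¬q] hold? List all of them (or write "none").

States satisfying ¬s: {st4}.
States satisfying ¬q: {st0, st4}.
States satisfying E[¬s U ¬q]: {st0, st4}.

{st0, st4}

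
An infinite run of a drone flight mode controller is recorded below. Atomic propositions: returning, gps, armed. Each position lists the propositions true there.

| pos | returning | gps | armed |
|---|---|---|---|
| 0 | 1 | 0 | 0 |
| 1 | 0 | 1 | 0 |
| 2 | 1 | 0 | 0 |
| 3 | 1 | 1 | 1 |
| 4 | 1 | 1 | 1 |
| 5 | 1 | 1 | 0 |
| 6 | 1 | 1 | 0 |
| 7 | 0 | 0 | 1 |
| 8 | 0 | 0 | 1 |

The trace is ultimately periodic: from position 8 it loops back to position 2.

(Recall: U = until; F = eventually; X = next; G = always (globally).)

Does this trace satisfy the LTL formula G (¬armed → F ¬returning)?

¬armed → F ¬returning holds at every position 0..8, and those are all positions ever visited, so G (¬armed → F ¬returning) holds.
Positions where ¬armed holds: 0, 1, 2, 5, 6.
Check F ¬returning at each: 0→ok, 1→ok, 2→ok, 5→ok, 6→ok.

Holds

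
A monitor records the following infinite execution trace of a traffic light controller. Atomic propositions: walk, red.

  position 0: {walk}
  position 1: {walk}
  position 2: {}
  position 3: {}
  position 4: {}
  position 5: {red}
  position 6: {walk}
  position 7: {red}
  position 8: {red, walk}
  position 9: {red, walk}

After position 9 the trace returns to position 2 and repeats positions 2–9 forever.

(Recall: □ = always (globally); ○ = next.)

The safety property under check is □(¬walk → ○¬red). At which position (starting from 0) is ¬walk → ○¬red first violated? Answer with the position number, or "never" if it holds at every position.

Check ¬walk → ○¬red at each position in order: 0 ✓, 1 ✓, 2 ✓, 3 ✓.
At position 4 the labels are {} and the next position 5 has {red}, so ¬walk → ○¬red is false there. This is the first violation.

4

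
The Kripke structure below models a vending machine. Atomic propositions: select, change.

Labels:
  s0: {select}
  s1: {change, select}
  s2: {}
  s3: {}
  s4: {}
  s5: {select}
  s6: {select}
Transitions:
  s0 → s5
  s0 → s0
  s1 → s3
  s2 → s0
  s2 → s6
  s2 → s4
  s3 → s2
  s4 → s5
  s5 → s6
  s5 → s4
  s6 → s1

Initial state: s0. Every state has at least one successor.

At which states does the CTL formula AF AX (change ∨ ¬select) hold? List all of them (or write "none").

{s1, s3, s6}

States satisfying AX (change ∨ ¬select): {s1, s3, s6}.
States satisfying AF AX (change ∨ ¬select): {s1, s3, s6}.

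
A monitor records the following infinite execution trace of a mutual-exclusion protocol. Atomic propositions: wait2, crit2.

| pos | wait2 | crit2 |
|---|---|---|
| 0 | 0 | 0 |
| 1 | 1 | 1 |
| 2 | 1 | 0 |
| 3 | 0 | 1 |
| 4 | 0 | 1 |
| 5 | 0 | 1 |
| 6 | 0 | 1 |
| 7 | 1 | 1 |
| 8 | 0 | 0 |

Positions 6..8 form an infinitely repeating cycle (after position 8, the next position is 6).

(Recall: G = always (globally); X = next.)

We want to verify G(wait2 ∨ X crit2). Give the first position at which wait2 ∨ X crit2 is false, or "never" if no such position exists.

never

wait2 ∨ X crit2 holds at every position 0..8, and those are all the positions the trace ever visits, so the invariant G(wait2 ∨ X crit2) is never violated.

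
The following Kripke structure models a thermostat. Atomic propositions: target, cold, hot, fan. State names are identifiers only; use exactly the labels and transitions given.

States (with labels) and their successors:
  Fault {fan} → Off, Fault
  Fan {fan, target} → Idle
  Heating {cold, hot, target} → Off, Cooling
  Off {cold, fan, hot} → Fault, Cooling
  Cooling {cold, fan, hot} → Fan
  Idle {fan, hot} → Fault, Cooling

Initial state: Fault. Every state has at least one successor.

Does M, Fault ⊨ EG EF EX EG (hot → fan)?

Satisfied

States satisfying EF EX EG (hot → fan): {Fault, Fan, Heating, Off, Cooling, Idle}.
States satisfying EG EF EX EG (hot → fan): {Fault, Fan, Heating, Off, Cooling, Idle}.
Fault ∈ Sat(EG EF EX EG (hot → fan)).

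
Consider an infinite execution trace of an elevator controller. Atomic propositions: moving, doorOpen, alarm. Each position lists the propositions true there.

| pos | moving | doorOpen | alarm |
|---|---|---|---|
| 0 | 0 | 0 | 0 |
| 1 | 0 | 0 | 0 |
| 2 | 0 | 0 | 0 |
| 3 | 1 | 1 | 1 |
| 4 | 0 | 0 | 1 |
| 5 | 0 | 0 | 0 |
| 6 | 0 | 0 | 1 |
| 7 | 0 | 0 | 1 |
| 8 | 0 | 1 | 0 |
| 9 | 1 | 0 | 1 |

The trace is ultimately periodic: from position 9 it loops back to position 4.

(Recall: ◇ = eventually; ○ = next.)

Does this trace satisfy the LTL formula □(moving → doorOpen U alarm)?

moving → doorOpen U alarm holds at every position 0..9, and those are all positions ever visited, so □(moving → doorOpen U alarm) holds.
Positions where moving holds: 3, 9.
Check doorOpen U alarm at each: 3→ok, 9→ok.

Yes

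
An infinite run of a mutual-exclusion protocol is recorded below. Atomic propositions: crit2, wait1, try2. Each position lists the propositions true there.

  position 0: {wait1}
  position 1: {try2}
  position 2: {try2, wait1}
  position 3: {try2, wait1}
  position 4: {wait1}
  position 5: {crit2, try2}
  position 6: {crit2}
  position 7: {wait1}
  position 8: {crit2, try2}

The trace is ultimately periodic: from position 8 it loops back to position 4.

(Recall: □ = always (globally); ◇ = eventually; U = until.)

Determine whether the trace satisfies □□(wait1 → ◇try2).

□(wait1 → ◇try2) holds at every position 0..8, and those are all positions ever visited, so □□(wait1 → ◇try2) holds.

Yes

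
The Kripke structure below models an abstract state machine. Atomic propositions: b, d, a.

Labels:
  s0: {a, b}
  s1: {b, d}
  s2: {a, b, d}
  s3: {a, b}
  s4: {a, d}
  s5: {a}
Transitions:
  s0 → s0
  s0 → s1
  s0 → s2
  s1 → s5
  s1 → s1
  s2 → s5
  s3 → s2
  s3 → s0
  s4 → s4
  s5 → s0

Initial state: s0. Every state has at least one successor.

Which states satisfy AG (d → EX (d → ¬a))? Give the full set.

{s0, s1, s2, s3, s5}

States satisfying d → EX (d → ¬a): {s0, s1, s2, s3, s5}.
States satisfying AG (d → EX (d → ¬a)): {s0, s1, s2, s3, s5}.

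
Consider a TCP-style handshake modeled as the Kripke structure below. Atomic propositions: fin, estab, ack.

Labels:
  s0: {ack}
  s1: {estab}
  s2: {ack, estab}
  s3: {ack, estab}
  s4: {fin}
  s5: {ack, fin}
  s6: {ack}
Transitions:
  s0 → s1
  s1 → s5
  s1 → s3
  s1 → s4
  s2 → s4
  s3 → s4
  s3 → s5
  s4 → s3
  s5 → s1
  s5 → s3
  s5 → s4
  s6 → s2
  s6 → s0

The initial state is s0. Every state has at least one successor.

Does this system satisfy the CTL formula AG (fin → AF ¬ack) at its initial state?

Does not hold

States satisfying fin → AF ¬ack: {s0, s1, s2, s3, s4, s6}.
States satisfying AG (fin → AF ¬ack): ∅.
s5 is reachable from s0 and violates fin → AF ¬ack, so AG fails at s0.
s0 ∉ Sat(AG (fin → AF ¬ack)).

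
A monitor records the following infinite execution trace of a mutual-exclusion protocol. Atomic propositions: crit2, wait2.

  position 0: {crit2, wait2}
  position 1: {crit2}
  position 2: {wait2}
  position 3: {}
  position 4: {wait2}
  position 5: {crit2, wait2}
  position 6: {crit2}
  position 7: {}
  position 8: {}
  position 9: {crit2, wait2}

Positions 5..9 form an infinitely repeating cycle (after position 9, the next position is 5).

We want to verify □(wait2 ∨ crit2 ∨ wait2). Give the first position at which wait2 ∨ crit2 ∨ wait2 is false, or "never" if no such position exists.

3

Check wait2 ∨ crit2 ∨ wait2 at each position in order: 0 ✓, 1 ✓, 2 ✓.
At position 3 the labels are {}, so wait2 ∨ crit2 ∨ wait2 is false there. This is the first violation.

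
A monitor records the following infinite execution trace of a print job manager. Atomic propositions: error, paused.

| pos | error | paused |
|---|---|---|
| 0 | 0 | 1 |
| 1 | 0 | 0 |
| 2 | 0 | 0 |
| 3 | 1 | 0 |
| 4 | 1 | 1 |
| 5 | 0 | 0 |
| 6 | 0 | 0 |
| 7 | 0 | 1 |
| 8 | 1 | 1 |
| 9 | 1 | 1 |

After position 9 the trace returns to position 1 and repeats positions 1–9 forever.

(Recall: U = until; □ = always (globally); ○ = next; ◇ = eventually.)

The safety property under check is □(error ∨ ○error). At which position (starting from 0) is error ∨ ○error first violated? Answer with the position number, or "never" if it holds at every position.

0

At position 0 the labels are {paused} and the next position 1 has {}, so error ∨ ○error is false there. This is the first violation.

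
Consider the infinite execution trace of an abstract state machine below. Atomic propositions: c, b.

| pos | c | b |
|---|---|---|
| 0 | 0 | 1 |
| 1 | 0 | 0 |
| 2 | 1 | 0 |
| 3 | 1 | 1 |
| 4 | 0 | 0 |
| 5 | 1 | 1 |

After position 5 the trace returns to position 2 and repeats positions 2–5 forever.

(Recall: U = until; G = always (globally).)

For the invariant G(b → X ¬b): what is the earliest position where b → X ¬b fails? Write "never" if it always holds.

b → X ¬b holds at every position 0..5, and those are all the positions the trace ever visits, so the invariant G(b → X ¬b) is never violated.

never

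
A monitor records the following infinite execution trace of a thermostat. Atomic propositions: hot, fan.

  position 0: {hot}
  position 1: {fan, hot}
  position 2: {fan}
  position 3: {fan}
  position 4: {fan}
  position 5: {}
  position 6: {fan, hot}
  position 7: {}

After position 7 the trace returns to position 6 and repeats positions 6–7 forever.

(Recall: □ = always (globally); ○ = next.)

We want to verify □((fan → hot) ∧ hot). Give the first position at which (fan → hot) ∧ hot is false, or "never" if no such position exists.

Check (fan → hot) ∧ hot at each position in order: 0 ✓, 1 ✓.
At position 2 the labels are {fan}, so (fan → hot) ∧ hot is false there. This is the first violation.

2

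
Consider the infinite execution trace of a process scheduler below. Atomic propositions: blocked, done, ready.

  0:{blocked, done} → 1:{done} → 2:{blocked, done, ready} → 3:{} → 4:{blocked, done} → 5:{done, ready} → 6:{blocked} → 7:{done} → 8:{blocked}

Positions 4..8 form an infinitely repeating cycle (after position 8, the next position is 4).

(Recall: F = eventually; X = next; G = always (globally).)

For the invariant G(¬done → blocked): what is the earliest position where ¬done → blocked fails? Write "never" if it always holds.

Check ¬done → blocked at each position in order: 0 ✓, 1 ✓, 2 ✓.
At position 3 the labels are {}, so ¬done → blocked is false there. This is the first violation.

3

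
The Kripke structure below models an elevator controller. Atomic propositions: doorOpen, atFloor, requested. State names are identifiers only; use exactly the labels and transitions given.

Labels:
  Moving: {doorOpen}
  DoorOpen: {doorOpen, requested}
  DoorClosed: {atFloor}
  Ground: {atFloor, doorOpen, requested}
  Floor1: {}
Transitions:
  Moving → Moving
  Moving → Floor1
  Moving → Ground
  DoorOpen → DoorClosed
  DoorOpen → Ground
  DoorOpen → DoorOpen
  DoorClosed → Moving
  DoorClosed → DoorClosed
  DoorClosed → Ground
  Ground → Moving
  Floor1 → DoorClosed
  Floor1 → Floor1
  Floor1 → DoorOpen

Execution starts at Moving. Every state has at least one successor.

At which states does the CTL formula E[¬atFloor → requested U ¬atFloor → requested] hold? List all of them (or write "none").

States satisfying ¬atFloor → requested: {DoorOpen, DoorClosed, Ground}.
States satisfying E[¬atFloor → requested U ¬atFloor → requested]: {DoorOpen, DoorClosed, Ground}.

{DoorOpen, DoorClosed, Ground}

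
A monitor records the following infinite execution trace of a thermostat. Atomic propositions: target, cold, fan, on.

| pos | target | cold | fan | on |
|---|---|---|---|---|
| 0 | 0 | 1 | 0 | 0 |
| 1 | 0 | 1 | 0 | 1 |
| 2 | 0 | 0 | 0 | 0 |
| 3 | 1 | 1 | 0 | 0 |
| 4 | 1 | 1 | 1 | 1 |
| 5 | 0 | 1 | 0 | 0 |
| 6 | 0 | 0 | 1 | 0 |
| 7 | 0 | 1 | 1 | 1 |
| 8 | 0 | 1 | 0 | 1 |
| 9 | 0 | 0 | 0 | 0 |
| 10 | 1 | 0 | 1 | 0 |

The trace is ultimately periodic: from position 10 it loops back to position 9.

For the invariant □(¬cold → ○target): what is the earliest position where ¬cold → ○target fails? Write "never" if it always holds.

Check ¬cold → ○target at each position in order: 0 ✓, 1 ✓, 2 ✓, 3 ✓, 4 ✓, 5 ✓.
At position 6 the labels are {fan} and the next position 7 has {cold, fan, on}, so ¬cold → ○target is false there. This is the first violation.

6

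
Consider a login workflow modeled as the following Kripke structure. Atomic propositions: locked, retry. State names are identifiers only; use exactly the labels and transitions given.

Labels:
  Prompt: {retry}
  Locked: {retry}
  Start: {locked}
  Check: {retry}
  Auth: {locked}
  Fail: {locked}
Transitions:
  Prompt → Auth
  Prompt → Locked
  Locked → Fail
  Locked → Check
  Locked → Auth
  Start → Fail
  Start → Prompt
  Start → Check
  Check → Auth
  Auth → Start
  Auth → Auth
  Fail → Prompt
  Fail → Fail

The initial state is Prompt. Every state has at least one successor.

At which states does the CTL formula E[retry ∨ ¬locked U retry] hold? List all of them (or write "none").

{Prompt, Locked, Check}

States satisfying retry ∨ ¬locked: {Prompt, Locked, Check}.
States satisfying retry: {Prompt, Locked, Check}.
States satisfying E[retry ∨ ¬locked U retry]: {Prompt, Locked, Check}.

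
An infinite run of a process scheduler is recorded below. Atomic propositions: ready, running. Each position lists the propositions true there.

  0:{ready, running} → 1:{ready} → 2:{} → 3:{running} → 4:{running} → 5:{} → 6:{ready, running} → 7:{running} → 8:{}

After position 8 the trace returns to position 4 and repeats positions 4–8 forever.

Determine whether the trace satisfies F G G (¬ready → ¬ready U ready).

G G (¬ready → ¬ready U ready) holds at position 0, which is reachable from 0, so F G G (¬ready → ¬ready U ready) holds.

Holds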